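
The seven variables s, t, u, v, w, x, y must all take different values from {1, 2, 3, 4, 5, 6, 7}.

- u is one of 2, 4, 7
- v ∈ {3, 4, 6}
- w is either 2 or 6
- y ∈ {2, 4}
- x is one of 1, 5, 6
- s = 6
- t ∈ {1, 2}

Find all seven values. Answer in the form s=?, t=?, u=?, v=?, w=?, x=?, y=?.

s has just one choice, so s = 6. Strike 6 from v, w, x.
w must be 2 (only option left). Strike 2 from t, u, y.
y must be 4 (only option left). Remove 4 from u, v.
That leaves t = 1. Remove 1 from x.
u's domain is down to {7}, so u = 7.
That leaves v = 3.
That leaves x = 5.

s=6, t=1, u=7, v=3, w=2, x=5, y=4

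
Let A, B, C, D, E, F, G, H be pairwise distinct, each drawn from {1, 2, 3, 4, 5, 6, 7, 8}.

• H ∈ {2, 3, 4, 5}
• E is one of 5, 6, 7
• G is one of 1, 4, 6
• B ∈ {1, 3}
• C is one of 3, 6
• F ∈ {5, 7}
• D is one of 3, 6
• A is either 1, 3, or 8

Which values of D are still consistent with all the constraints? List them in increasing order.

The 8 variables draw from only 8 values {1, 2, 3, 4, 5, 6, 7, 8}, so each is used; only H can be 2, hence H = 2.
The 7 still-open variables draw from only 7 values {1, 3, 4, 5, 6, 7, 8}, so each is used; only G can be 4, hence G = 4.
The 6 still-open variables draw from only 6 values {1, 3, 5, 6, 7, 8}, so each is used; only A can be 8, hence A = 8.
The 5 still-open variables draw from only 5 values {1, 3, 5, 6, 7}, so each is used; only B can be 1, hence B = 1.
C and D share exactly the 2 values {3, 6}; by pigeonhole those values go to them, so strike 3, 6 from E.
No further eliminations apply; D can still be any of 3, 6.

3, 6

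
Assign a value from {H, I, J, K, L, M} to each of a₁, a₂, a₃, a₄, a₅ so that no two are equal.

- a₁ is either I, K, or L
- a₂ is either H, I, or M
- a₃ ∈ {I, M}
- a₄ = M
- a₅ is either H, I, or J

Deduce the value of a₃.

a₄ has just one choice, so a₄ = M. Strike M from a₂, a₃.
So a₃ = I.

I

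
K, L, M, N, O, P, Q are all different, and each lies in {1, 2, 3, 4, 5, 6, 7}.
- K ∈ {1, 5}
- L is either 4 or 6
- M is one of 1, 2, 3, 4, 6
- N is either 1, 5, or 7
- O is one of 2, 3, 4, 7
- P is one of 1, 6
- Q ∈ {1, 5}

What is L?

4

K and Q between them cover only {1, 5} — a naked pair. Remove those values from M, N, P.
N must be 7 (only option left). Eliminate 7 elsewhere: O.
P must be 6 (only option left). Eliminate 6 elsewhere: L, M.
So L = 4.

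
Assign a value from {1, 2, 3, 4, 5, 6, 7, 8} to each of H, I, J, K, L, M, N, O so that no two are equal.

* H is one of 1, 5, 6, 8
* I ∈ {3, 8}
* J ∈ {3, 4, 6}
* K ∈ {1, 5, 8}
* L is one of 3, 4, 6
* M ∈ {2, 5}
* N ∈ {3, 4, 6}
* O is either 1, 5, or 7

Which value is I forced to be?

The 8 variables draw from only 8 values {1, 2, 3, 4, 5, 6, 7, 8}, so each is used; only M can be 2, hence M = 2.
The 7 still-open variables together cover exactly {1, 3, 4, 5, 6, 7, 8} — 7 values for 7 variables — and 7 appears only in O's list, so O = 7.
J, L, N between them cover only {3, 4, 6} — a naked triple. Remove those values from H, I.
So I = 8.

8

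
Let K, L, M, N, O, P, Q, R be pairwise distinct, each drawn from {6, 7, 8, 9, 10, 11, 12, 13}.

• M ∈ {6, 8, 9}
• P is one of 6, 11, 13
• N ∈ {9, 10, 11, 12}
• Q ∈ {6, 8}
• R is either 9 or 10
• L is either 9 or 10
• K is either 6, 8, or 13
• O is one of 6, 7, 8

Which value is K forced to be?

The 8 variables together cover exactly {6, 7, 8, 9, 10, 11, 12, 13} — 8 values for 8 variables — and 7 appears only in O's list, so O = 7.
The 7 still-open variables together cover exactly {6, 8, 9, 10, 11, 12, 13} — 7 values for 7 variables — and 12 appears only in N's list, so N = 12.
Among the 6 still-open variables, 11 fits only P (and all 6 values in {6, 8, 9, 10, 11, 13} must be used), so P = 11.
Among the 5 still-open variables, 13 fits only K (and all 5 values in {6, 8, 9, 10, 13} must be used), so K = 13.

13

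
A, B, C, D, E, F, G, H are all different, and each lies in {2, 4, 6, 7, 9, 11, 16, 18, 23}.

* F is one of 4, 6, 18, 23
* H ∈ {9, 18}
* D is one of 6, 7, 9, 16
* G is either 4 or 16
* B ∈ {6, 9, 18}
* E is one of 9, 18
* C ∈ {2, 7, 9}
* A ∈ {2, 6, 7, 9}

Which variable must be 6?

B

The 8 variables together cover exactly {2, 4, 6, 7, 9, 16, 18, 23} — 8 values for 8 variables — and 23 appears only in F's list, so F = 23.
The 7 still-open variables draw from only 7 values {2, 4, 6, 7, 9, 16, 18}, so each is used; only G can be 4, hence G = 4.
The 6 still-open variables together cover exactly {2, 6, 7, 9, 16, 18} — 6 values for 6 variables — and 16 appears only in D's list, so D = 16.
The 2 variables E and H are confined to {9, 18}, which locks those values in; drop them from A, B, C.
So 6 goes to B.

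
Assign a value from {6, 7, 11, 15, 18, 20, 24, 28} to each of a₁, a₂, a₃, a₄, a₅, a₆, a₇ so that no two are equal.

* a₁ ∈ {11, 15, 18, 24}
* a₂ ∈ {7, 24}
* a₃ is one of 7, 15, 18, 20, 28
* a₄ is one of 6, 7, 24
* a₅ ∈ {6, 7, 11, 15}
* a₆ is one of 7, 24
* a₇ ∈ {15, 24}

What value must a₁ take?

18

a₂ and a₆ share exactly the 2 values {7, 24}; by pigeonhole those values go to them, so strike 7, 24 from a₁, a₃, a₄, a₅, a₇.
a₄ has just one choice, so a₄ = 6. So a₅ can't be 6.
That leaves a₇ = 15. So a₁, a₃, a₅ can't be 15.
That leaves a₅ = 11. Strike 11 from a₁.
So a₁ = 18.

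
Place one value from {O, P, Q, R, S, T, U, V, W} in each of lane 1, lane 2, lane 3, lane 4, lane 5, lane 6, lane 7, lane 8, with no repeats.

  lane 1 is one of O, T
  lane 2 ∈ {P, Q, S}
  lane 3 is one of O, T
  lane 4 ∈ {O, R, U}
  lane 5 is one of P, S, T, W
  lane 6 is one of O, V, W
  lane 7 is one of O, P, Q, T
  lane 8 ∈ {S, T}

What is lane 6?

V

lane 1 and lane 3 share exactly the 2 values {O, T}; by pigeonhole those values go to them, so strike O, T from lane 4, lane 5, lane 6, lane 7, lane 8.
lane 8 has just one choice, so lane 8 = S. Eliminate S elsewhere: lane 2, lane 5.
lane 2 and lane 7 share exactly the 2 values {P, Q}; by pigeonhole those values go to them, so strike P, Q from lane 5.
That leaves lane 5 = W. Remove W from lane 6.
So lane 6 = V.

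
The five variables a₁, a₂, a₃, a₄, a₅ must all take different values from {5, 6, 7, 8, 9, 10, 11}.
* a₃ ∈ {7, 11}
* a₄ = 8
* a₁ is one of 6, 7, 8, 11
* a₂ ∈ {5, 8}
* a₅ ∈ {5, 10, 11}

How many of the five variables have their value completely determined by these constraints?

2

a₄ must be 8 (only option left). Remove 8 from a₁, a₂.
a₂'s domain is down to {5}, so a₂ = 5. Strike 5 from a₅.
Determined: a₂=5, a₄=8. The other variables each still have more than one consistent value. That makes 2.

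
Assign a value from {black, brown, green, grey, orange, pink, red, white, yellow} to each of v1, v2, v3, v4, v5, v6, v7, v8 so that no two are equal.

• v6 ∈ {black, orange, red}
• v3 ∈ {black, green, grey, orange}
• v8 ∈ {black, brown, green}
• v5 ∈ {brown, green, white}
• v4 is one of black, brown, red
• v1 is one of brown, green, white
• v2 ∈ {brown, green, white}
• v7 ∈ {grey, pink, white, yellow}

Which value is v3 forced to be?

grey

v1, v2, v5 share exactly the 3 values {brown, green, white}; by pigeonhole those values go to them, so strike brown, green, white from v3, v4, v7, v8.
v8's domain is down to {black}, so v8 = black. Strike black from v3, v4, v6.
v4 must be red (only option left). Eliminate red elsewhere: v6.
v6 must be orange (only option left). Eliminate orange elsewhere: v3.
So v3 = grey.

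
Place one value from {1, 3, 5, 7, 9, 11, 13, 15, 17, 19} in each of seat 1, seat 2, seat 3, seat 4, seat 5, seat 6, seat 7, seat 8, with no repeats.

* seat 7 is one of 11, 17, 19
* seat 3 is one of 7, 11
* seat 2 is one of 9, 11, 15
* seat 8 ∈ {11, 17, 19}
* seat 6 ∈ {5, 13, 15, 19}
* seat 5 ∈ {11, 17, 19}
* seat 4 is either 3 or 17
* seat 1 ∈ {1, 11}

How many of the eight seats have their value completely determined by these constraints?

3

seat 5, seat 7, seat 8 between them cover only {11, 17, 19} — a naked triple. Remove those values from seat 1, seat 2, seat 3, seat 4, seat 6.
That leaves seat 1 = 1.
That leaves seat 3 = 7.
That leaves seat 4 = 3.
Determined: seat 1=1, seat 3=7, seat 4=3. The other seats each still have more than one consistent value. That makes 3.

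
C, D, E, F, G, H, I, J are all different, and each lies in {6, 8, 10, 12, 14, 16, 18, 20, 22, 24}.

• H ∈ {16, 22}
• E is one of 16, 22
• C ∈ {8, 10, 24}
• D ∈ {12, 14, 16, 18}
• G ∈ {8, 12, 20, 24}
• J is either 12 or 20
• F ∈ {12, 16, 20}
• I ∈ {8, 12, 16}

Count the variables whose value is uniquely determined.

E and H share exactly the 2 values {16, 22}; by pigeonhole those values go to them, so strike 16, 22 from D, F, I.
The 2 variables F and J are confined to {12, 20}, which locks those values in; drop them from D, G, I.
I must be 8 (only option left). So C, G can't be 8.
G's domain is down to {24}, so G = 24. Strike 24 from C.
That leaves C = 10.
Determined: C=10, G=24, I=8. The other variables each still have more than one consistent value. That makes 3.

3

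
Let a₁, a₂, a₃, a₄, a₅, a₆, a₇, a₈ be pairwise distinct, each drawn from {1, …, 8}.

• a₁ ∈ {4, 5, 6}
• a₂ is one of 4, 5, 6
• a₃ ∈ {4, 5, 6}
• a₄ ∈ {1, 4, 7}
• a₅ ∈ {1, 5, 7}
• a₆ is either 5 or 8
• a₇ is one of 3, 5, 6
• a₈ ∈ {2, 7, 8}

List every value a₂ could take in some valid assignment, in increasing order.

4, 5, 6

Among the 8 variables, 2 fits only a₈ (and all 8 values in {1, 2, 3, 4, 5, 6, 7, 8} must be used), so a₈ = 2.
The 7 still-open variables together cover exactly {1, 3, 4, 5, 6, 7, 8} — 7 values for 7 variables — and 3 appears only in a₇'s list, so a₇ = 3.
The 6 still-open variables together cover exactly {1, 4, 5, 6, 7, 8} — 6 values for 6 variables — and 8 appears only in a₆'s list, so a₆ = 8.
a₁, a₂, a₃ share exactly the 3 values {4, 5, 6}; by pigeonhole those values go to them, so strike 4, 5, 6 from a₄, a₅.
No further eliminations apply; a₂ can still be any of 4, 5, 6.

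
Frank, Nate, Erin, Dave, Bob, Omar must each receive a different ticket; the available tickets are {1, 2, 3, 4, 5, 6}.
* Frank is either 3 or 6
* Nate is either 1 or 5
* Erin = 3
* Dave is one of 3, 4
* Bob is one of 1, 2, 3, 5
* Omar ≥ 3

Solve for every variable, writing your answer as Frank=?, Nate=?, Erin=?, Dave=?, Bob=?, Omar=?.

Frank=6, Nate=1, Erin=3, Dave=4, Bob=2, Omar=5

Erin has just one choice, so Erin = 3. Strike 3 from Frank, Dave, Bob, Omar.
Dave's domain is down to {4}, so Dave = 4. So Omar can't be 4.
Frank has just one choice, so Frank = 6. So Omar can't be 6.
Omar's domain is down to {5}, so Omar = 5. So Nate, Bob can't be 5.
Nate has just one choice, so Nate = 1. So Bob can't be 1.
Bob must be 2 (only option left).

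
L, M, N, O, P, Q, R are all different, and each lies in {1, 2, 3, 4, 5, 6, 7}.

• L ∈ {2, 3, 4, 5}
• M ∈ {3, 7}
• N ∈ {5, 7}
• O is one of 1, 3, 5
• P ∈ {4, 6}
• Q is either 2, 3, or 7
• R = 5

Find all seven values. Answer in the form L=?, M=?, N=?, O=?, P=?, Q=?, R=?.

R's domain is down to {5}, so R = 5. Eliminate 5 elsewhere: L, N, O.
N's domain is down to {7}, so N = 7. Strike 7 from M, Q.
M has just one choice, so M = 3. So L, O, Q can't be 3.
That leaves O = 1.
That leaves Q = 2. Strike 2 from L.
L has just one choice, so L = 4. Strike 4 from P.
P must be 6 (only option left).

L=4, M=3, N=7, O=1, P=6, Q=2, R=5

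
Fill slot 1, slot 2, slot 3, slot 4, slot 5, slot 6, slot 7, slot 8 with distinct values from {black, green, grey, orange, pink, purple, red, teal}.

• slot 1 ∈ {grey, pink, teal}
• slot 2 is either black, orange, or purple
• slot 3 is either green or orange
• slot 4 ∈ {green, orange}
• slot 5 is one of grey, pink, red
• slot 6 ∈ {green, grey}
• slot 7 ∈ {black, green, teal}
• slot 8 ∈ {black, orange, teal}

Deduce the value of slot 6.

Among the 8 variables, purple fits only slot 2 (and all 8 values in {black, green, grey, orange, pink, purple, red, teal} must be used), so slot 2 = purple.
The 7 still-open variables draw from only 7 values {black, green, grey, orange, pink, red, teal}, so each is used; only slot 5 can be red, hence slot 5 = red.
The 6 still-open variables draw from only 6 values {black, green, grey, orange, pink, teal}, so each is used; only slot 1 can be pink, hence slot 1 = pink.
The 5 still-open variables draw from only 5 values {black, green, grey, orange, teal}, so each is used; only slot 6 can be grey, hence slot 6 = grey.

grey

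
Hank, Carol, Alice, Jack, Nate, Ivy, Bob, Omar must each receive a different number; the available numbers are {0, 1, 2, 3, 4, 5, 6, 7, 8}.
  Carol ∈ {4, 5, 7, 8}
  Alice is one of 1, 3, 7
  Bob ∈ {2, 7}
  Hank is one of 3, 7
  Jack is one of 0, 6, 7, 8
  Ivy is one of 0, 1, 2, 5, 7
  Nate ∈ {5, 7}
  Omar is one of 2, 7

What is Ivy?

Bob and Omar between them cover only {2, 7} — a naked pair. Remove those values from Hank, Carol, Alice, Jack, Nate, Ivy.
Hank's domain is down to {3}, so Hank = 3. Remove 3 from Alice.
Alice must be 1 (only option left). Strike 1 from Ivy.
Nate's domain is down to {5}, so Nate = 5. Strike 5 from Carol, Ivy.
So Ivy = 0.

0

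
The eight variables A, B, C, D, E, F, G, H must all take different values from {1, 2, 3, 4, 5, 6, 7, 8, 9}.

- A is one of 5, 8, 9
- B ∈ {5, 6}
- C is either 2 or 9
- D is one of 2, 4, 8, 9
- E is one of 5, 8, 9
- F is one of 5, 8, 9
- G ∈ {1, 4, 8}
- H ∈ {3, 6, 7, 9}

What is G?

1

A, E, F between them cover only {5, 8, 9} — a naked triple. Remove those values from B, C, D, G, H.
B must be 6 (only option left). Remove 6 from H.
That leaves C = 2. So D can't be 2.
D has just one choice, so D = 4. So G can't be 4.
So G = 1.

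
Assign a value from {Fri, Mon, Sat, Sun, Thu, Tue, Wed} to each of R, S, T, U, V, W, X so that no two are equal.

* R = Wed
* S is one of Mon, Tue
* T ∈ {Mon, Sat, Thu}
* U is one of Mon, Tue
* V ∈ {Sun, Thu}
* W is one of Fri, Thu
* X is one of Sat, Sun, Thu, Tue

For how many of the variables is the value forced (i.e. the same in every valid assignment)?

R's domain is down to {Wed}, so R = Wed.
The 6 still-open variables draw from only 6 values {Fri, Mon, Sat, Sun, Thu, Tue}, so each is used; only W can be Fri, hence W = Fri.
S and U between them cover only {Mon, Tue} — a naked pair. Remove those values from T, X.
Determined: R=Wed, W=Fri. The other variables each still have more than one consistent value. That makes 2.

2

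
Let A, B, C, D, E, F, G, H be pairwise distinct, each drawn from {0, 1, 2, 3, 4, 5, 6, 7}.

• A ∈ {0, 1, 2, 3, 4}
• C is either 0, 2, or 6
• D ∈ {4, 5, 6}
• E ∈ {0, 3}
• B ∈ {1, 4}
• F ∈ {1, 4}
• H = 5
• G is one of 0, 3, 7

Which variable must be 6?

D

H's domain is down to {5}, so H = 5. Eliminate 5 elsewhere: D.
Among the 7 still-open variables, 7 fits only G (and all 7 values in {0, 1, 2, 3, 4, 6, 7} must be used), so G = 7.
B and F share exactly the 2 values {1, 4}; by pigeonhole those values go to them, so strike 1, 4 from A, D.
So 6 goes to D.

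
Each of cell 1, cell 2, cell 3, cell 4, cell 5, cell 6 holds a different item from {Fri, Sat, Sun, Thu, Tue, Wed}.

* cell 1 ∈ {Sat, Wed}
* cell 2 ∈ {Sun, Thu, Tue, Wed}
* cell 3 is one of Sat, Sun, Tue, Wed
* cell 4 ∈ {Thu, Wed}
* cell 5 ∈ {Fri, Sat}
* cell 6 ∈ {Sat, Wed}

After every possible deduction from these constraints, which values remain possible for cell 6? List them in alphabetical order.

Sat, Wed

The 6 variables together cover exactly {Fri, Sat, Sun, Thu, Tue, Wed} — 6 values for 6 variables — and Fri appears only in cell 5's list, so cell 5 = Fri.
cell 1 and cell 6 share exactly the 2 values {Sat, Wed}; by pigeonhole those values go to them, so strike Sat, Wed from cell 2, cell 3, cell 4.
That leaves cell 4 = Thu. Remove Thu from cell 2.
No further eliminations apply; cell 6 can still be any of Sat, Wed.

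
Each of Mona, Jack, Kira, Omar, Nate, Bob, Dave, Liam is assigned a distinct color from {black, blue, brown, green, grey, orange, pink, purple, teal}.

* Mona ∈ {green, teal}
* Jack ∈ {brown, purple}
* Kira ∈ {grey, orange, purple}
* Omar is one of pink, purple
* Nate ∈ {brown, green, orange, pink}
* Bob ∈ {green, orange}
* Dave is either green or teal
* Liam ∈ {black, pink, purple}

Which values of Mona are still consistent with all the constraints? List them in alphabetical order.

green, teal

The 8 variables draw from only 8 values {black, brown, green, grey, orange, pink, purple, teal}, so each is used; only Liam can be black, hence Liam = black.
Among the 7 still-open variables, grey fits only Kira (and all 7 values in {brown, green, grey, orange, pink, purple, teal} must be used), so Kira = grey.
Mona and Dave share exactly the 2 values {green, teal}; by pigeonhole those values go to them, so strike green, teal from Nate, Bob.
Bob has just one choice, so Bob = orange. Strike orange from Nate.
No further eliminations apply; Mona can still be any of green, teal.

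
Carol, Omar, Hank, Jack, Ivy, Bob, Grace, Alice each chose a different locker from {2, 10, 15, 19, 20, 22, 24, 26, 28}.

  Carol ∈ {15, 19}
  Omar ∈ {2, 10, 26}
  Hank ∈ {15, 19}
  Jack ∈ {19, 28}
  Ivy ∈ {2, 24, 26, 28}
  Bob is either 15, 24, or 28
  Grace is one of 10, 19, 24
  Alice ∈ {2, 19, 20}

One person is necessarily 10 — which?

Grace

Among the 8 variables, 20 fits only Alice (and all 8 values in {2, 10, 15, 19, 20, 24, 26, 28} must be used), so Alice = 20.
Carol and Hank between them cover only {15, 19} — a naked pair. Remove those values from Jack, Bob, Grace.
Jack has just one choice, so Jack = 28. Strike 28 from Ivy, Bob.
That leaves Bob = 24. Strike 24 from Ivy, Grace.
So 10 goes to Grace.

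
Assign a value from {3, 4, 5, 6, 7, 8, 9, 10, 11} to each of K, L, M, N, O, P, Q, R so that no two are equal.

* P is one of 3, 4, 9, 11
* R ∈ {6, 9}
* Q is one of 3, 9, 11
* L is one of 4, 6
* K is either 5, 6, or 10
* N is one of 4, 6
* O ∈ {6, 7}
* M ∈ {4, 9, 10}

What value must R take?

The 8 variables draw from only 8 values {3, 4, 5, 6, 7, 9, 10, 11}, so each is used; only K can be 5, hence K = 5.
The 7 still-open variables draw from only 7 values {3, 4, 6, 7, 9, 10, 11}, so each is used; only O can be 7, hence O = 7.
The 6 still-open variables together cover exactly {3, 4, 6, 9, 10, 11} — 6 values for 6 variables — and 10 appears only in M's list, so M = 10.
L and N share exactly the 2 values {4, 6}; by pigeonhole those values go to them, so strike 4, 6 from P, R.
So R = 9.

9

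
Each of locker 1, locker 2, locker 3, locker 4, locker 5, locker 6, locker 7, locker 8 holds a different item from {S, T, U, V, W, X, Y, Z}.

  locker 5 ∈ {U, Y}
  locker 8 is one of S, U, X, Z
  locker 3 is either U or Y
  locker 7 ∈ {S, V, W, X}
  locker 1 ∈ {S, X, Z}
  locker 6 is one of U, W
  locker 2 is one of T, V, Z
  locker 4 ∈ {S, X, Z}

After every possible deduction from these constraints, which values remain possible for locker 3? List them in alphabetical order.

The 8 variables draw from only 8 values {S, T, U, V, W, X, Y, Z}, so each is used; only locker 2 can be T, hence locker 2 = T.
Among the 7 still-open variables, V fits only locker 7 (and all 7 values in {S, U, V, W, X, Y, Z} must be used), so locker 7 = V.
The 6 still-open variables together cover exactly {S, U, W, X, Y, Z} — 6 values for 6 variables — and W appears only in locker 6's list, so locker 6 = W.
locker 3 and locker 5 between them cover only {U, Y} — a naked pair. Remove those values from locker 8.
No further eliminations apply; locker 3 can still be any of U, Y.

U, Y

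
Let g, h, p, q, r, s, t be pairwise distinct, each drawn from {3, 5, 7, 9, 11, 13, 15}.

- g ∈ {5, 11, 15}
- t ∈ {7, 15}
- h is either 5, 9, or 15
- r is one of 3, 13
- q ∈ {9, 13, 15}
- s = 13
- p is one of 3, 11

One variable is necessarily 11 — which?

s must be 13 (only option left). Strike 13 from q, r.
That leaves r = 3. Strike 3 from p.
So 11 goes to p.

p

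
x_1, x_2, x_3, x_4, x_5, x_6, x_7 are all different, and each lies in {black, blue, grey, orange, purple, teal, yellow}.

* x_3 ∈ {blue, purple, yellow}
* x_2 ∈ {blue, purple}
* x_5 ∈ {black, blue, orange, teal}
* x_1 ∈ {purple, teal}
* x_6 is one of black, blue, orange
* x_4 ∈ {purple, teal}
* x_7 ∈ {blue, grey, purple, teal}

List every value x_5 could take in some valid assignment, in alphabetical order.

black, orange

The 7 variables together cover exactly {black, blue, grey, orange, purple, teal, yellow} — 7 values for 7 variables — and grey appears only in x_7's list, so x_7 = grey.
The 6 still-open variables together cover exactly {black, blue, orange, purple, teal, yellow} — 6 values for 6 variables — and yellow appears only in x_3's list, so x_3 = yellow.
x_1 and x_4 between them cover only {purple, teal} — a naked pair. Remove those values from x_2, x_5.
x_2 has just one choice, so x_2 = blue. Remove blue from x_5, x_6.
No further eliminations apply; x_5 can still be any of black, orange.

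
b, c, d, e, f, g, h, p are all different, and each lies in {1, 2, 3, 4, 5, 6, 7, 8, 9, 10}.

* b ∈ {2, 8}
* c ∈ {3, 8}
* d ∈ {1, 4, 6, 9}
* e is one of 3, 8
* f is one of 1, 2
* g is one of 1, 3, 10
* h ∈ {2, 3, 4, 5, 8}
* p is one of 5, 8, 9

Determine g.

The 2 variables c and e are confined to {3, 8}, which locks those values in; drop them from b, g, h, p.
b has just one choice, so b = 2. Strike 2 from f, h.
That leaves f = 1. Strike 1 from d, g.
So g = 10.

10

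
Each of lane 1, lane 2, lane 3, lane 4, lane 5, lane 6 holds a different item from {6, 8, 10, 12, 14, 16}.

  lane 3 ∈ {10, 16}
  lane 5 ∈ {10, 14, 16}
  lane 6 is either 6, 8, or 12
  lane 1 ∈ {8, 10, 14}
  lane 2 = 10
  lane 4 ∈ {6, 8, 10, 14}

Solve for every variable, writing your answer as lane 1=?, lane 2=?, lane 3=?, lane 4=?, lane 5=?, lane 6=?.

lane 2 must be 10 (only option left). So lane 1, lane 3, lane 4, lane 5 can't be 10.
lane 3's domain is down to {16}, so lane 3 = 16. Eliminate 16 elsewhere: lane 5.
That leaves lane 5 = 14. Remove 14 from lane 1, lane 4.
lane 1 has just one choice, so lane 1 = 8. Eliminate 8 elsewhere: lane 4, lane 6.
That leaves lane 4 = 6. So lane 6 can't be 6.
lane 6 must be 12 (only option left).

lane 1=8, lane 2=10, lane 3=16, lane 4=6, lane 5=14, lane 6=12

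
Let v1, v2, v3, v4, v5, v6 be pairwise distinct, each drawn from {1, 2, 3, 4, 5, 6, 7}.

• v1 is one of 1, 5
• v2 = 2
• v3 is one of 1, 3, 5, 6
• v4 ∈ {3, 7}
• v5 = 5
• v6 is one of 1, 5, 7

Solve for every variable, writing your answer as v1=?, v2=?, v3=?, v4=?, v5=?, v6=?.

v2's domain is down to {2}, so v2 = 2.
v5's domain is down to {5}, so v5 = 5. So v1, v3, v6 can't be 5.
That leaves v1 = 1. So v3, v6 can't be 1.
v6's domain is down to {7}, so v6 = 7. Eliminate 7 elsewhere: v4.
v4's domain is down to {3}, so v4 = 3. Strike 3 from v3.
v3's domain is down to {6}, so v3 = 6.

v1=1, v2=2, v3=6, v4=3, v5=5, v6=7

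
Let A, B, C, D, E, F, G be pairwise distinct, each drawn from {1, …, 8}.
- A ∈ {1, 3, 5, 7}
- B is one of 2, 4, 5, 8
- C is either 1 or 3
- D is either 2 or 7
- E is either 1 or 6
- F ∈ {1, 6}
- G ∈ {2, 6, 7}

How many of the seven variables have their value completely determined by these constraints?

2

The 2 variables E and F are confined to {1, 6}, which locks those values in; drop them from A, C, G.
C has just one choice, so C = 3. Remove 3 from A.
The 2 variables D and G are confined to {2, 7}, which locks those values in; drop them from A, B.
That leaves A = 5. Strike 5 from B.
Determined: A=5, C=3. The other variables each still have more than one consistent value. That makes 2.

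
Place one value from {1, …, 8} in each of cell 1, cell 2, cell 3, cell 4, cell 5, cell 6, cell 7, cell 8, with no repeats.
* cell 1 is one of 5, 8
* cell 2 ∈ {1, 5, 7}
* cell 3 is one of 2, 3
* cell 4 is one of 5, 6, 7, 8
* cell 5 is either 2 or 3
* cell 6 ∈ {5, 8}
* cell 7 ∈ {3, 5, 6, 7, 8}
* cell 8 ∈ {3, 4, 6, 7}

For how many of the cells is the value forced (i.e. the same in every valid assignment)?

2

The 8 variables together cover exactly {1, 2, 3, 4, 5, 6, 7, 8} — 8 values for 8 variables — and 1 appears only in cell 2's list, so cell 2 = 1.
The 7 still-open variables draw from only 7 values {2, 3, 4, 5, 6, 7, 8}, so each is used; only cell 8 can be 4, hence cell 8 = 4.
The 2 variables cell 1 and cell 6 are confined to {5, 8}, which locks those values in; drop them from cell 4, cell 7.
cell 3 and cell 5 between them cover only {2, 3} — a naked pair. Remove those values from cell 7.
Determined: cell 2=1, cell 8=4. The other cells each still have more than one consistent value. That makes 2.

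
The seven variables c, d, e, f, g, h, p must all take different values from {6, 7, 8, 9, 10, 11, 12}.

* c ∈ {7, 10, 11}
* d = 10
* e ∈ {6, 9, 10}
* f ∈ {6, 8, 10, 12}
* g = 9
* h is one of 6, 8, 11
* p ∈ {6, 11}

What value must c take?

d has just one choice, so d = 10. Eliminate 10 elsewhere: c, e, f.
That leaves g = 9. Strike 9 from e.
e has just one choice, so e = 6. Strike 6 from f, h, p.
That leaves p = 11. Eliminate 11 elsewhere: c, h.
So c = 7.

7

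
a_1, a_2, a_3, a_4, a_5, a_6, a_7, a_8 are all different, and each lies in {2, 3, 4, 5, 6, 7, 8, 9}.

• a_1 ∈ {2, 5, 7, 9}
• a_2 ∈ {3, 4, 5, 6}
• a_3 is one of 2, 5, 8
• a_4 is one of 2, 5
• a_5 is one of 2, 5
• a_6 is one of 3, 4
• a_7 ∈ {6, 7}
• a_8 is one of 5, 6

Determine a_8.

The 8 variables draw from only 8 values {2, 3, 4, 5, 6, 7, 8, 9}, so each is used; only a_3 can be 8, hence a_3 = 8.
The 7 still-open variables together cover exactly {2, 3, 4, 5, 6, 7, 9} — 7 values for 7 variables — and 9 appears only in a_1's list, so a_1 = 9.
The 6 still-open variables together cover exactly {2, 3, 4, 5, 6, 7} — 6 values for 6 variables — and 7 appears only in a_7's list, so a_7 = 7.
The 2 variables a_4 and a_5 are confined to {2, 5}, which locks those values in; drop them from a_2, a_8.
So a_8 = 6.

6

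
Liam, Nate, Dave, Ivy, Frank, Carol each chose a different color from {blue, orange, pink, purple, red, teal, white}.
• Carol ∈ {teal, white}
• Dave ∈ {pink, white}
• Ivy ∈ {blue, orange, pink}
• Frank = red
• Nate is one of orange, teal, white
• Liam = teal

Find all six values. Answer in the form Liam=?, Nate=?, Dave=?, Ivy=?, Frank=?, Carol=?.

Liam=teal, Nate=orange, Dave=pink, Ivy=blue, Frank=red, Carol=white

Liam's domain is down to {teal}, so Liam = teal. So Nate, Carol can't be teal.
That leaves Frank = red.
Carol has just one choice, so Carol = white. Remove white from Nate, Dave.
That leaves Nate = orange. Eliminate orange elsewhere: Ivy.
Dave's domain is down to {pink}, so Dave = pink. Strike pink from Ivy.
That leaves Ivy = blue.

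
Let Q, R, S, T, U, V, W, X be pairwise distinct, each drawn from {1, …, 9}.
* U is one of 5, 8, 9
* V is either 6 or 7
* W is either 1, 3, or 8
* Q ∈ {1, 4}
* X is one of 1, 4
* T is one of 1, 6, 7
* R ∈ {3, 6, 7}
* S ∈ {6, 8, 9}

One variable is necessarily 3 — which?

R

The 8 variables together cover exactly {1, 3, 4, 5, 6, 7, 8, 9} — 8 values for 8 variables — and 5 appears only in U's list, so U = 5.
The 7 still-open variables draw from only 7 values {1, 3, 4, 6, 7, 8, 9}, so each is used; only S can be 9, hence S = 9.
The 6 still-open variables draw from only 6 values {1, 3, 4, 6, 7, 8}, so each is used; only W can be 8, hence W = 8.
The 5 still-open variables draw from only 5 values {1, 3, 4, 6, 7}, so each is used; only R can be 3, hence R = 3.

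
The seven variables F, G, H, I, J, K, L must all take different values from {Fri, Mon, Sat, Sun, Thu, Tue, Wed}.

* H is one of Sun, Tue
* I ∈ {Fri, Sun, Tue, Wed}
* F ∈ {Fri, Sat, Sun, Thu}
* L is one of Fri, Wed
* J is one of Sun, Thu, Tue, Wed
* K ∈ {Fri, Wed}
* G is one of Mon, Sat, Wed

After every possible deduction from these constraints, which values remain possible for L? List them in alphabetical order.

The 7 variables together cover exactly {Fri, Mon, Sat, Sun, Thu, Tue, Wed} — 7 values for 7 variables — and Mon appears only in G's list, so G = Mon.
Among the 6 still-open variables, Sat fits only F (and all 6 values in {Fri, Sat, Sun, Thu, Tue, Wed} must be used), so F = Sat.
The 5 still-open variables together cover exactly {Fri, Sun, Thu, Tue, Wed} — 5 values for 5 variables — and Thu appears only in J's list, so J = Thu.
K and L share exactly the 2 values {Fri, Wed}; by pigeonhole those values go to them, so strike Fri, Wed from I.
No further eliminations apply; L can still be any of Fri, Wed.

Fri, Wed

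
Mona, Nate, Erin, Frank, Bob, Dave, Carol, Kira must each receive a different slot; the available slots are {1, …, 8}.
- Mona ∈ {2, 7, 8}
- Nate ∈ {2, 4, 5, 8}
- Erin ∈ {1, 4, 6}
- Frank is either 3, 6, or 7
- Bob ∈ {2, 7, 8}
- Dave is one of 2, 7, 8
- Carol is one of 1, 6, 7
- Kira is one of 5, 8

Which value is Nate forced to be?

The 8 variables draw from only 8 values {1, 2, 3, 4, 5, 6, 7, 8}, so each is used; only Frank can be 3, hence Frank = 3.
Mona, Bob, Dave between them cover only {2, 7, 8} — a naked triple. Remove those values from Nate, Carol, Kira.
That leaves Kira = 5. Remove 5 from Nate.
So Nate = 4.

4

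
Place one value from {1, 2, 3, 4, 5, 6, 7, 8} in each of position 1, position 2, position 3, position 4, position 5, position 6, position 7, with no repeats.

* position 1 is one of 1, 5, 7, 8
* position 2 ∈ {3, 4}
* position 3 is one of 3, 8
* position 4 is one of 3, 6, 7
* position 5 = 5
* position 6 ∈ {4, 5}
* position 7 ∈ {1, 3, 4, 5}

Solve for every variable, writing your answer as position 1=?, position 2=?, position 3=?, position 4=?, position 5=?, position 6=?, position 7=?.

position 1=7, position 2=3, position 3=8, position 4=6, position 5=5, position 6=4, position 7=1

position 5 has just one choice, so position 5 = 5. Eliminate 5 elsewhere: position 1, position 6, position 7.
That leaves position 6 = 4. Remove 4 from position 2, position 7.
That leaves position 2 = 3. Eliminate 3 elsewhere: position 3, position 4, position 7.
position 3 has just one choice, so position 3 = 8. So position 1 can't be 8.
position 7's domain is down to {1}, so position 7 = 1. Eliminate 1 elsewhere: position 1.
position 1 must be 7 (only option left). So position 4 can't be 7.
That leaves position 4 = 6.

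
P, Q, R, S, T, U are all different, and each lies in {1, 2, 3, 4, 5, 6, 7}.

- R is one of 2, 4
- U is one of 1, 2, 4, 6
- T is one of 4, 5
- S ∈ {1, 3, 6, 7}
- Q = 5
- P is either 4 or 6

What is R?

2

Q must be 5 (only option left). So T can't be 5.
That leaves T = 4. Strike 4 from P, R, U.
So R = 2.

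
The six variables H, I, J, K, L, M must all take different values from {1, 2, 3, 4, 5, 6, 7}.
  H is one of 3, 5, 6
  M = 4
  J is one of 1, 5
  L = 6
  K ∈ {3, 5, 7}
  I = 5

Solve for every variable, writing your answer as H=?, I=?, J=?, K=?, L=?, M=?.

H=3, I=5, J=1, K=7, L=6, M=4

I has just one choice, so I = 5. So H, J, K can't be 5.
J has just one choice, so J = 1.
L's domain is down to {6}, so L = 6. Remove 6 from H.
That leaves M = 4.
That leaves H = 3. Remove 3 from K.
That leaves K = 7.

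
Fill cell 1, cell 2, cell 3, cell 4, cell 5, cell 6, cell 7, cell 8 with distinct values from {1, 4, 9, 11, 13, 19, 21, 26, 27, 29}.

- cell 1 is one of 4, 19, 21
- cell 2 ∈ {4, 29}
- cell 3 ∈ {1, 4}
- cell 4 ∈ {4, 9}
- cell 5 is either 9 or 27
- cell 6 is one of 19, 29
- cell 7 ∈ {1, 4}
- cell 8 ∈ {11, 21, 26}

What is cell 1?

The 2 variables cell 3 and cell 7 are confined to {1, 4}, which locks those values in; drop them from cell 1, cell 2, cell 4.
cell 2's domain is down to {29}, so cell 2 = 29. Eliminate 29 elsewhere: cell 6.
That leaves cell 4 = 9. So cell 5 can't be 9.
That leaves cell 5 = 27.
That leaves cell 6 = 19. So cell 1 can't be 19.
So cell 1 = 21.

21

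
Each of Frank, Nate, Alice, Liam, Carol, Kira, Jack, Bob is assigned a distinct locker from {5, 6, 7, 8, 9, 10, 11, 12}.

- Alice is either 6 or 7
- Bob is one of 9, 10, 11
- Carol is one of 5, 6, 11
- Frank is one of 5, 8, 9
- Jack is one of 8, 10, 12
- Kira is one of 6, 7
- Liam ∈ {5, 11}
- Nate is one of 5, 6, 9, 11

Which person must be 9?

Among the 8 variables, 12 fits only Jack (and all 8 values in {5, 6, 7, 8, 9, 10, 11, 12} must be used), so Jack = 12.
The 7 still-open variables together cover exactly {5, 6, 7, 8, 9, 10, 11} — 7 values for 7 variables — and 8 appears only in Frank's list, so Frank = 8.
The 6 still-open variables together cover exactly {5, 6, 7, 9, 10, 11} — 6 values for 6 variables — and 10 appears only in Bob's list, so Bob = 10.
Among the 5 still-open variables, 9 fits only Nate (and all 5 values in {5, 6, 7, 9, 11} must be used), so Nate = 9.

Nate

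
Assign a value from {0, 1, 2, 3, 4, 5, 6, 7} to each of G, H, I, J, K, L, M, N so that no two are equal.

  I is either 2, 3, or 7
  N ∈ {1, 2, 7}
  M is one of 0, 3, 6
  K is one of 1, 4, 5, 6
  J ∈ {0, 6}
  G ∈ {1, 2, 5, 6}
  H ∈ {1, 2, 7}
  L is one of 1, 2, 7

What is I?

Among the 8 variables, 4 fits only K (and all 8 values in {0, 1, 2, 3, 4, 5, 6, 7} must be used), so K = 4.
The 7 still-open variables draw from only 7 values {0, 1, 2, 3, 5, 6, 7}, so each is used; only G can be 5, hence G = 5.
H, L, N share exactly the 3 values {1, 2, 7}; by pigeonhole those values go to them, so strike 1, 2, 7 from I.
So I = 3.

3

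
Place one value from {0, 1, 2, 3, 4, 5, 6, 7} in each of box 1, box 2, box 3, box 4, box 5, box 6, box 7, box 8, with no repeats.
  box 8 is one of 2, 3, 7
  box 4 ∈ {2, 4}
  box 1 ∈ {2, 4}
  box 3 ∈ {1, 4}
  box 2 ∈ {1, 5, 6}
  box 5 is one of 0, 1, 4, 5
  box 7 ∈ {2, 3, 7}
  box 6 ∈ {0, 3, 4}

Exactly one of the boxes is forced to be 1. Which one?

box 3

The 8 variables draw from only 8 values {0, 1, 2, 3, 4, 5, 6, 7}, so each is used; only box 2 can be 6, hence box 2 = 6.
The 7 still-open variables together cover exactly {0, 1, 2, 3, 4, 5, 7} — 7 values for 7 variables — and 5 appears only in box 5's list, so box 5 = 5.
The 6 still-open variables together cover exactly {0, 1, 2, 3, 4, 7} — 6 values for 6 variables — and 0 appears only in box 6's list, so box 6 = 0.
Among the 5 still-open variables, 1 fits only box 3 (and all 5 values in {1, 2, 3, 4, 7} must be used), so box 3 = 1.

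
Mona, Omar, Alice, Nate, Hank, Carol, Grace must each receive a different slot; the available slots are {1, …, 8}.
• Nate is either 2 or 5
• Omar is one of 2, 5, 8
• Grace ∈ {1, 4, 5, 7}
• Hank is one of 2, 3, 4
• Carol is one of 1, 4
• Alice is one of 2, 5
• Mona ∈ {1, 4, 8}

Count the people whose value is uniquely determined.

3

Among the 7 variables, 3 fits only Hank (and all 7 values in {1, 2, 3, 4, 5, 7, 8} must be used), so Hank = 3.
The 6 still-open variables draw from only 6 values {1, 2, 4, 5, 7, 8}, so each is used; only Grace can be 7, hence Grace = 7.
The 2 variables Alice and Nate are confined to {2, 5}, which locks those values in; drop them from Omar.
Omar has just one choice, so Omar = 8. So Mona can't be 8.
Determined: Omar=8, Hank=3, Grace=7. The other people each still have more than one consistent value. That makes 3.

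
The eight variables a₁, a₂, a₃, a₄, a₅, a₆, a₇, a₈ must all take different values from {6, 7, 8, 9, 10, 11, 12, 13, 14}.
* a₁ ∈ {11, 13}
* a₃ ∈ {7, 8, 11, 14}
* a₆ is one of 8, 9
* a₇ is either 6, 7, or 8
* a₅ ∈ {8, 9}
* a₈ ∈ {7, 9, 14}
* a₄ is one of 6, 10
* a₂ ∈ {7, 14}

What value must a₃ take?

Among the 8 variables, 10 fits only a₄ (and all 8 values in {6, 7, 8, 9, 10, 11, 13, 14} must be used), so a₄ = 10.
The 7 still-open variables together cover exactly {6, 7, 8, 9, 11, 13, 14} — 7 values for 7 variables — and 6 appears only in a₇'s list, so a₇ = 6.
Among the 6 still-open variables, 13 fits only a₁ (and all 6 values in {7, 8, 9, 11, 13, 14} must be used), so a₁ = 13.
The 5 still-open variables draw from only 5 values {7, 8, 9, 11, 14}, so each is used; only a₃ can be 11, hence a₃ = 11.

11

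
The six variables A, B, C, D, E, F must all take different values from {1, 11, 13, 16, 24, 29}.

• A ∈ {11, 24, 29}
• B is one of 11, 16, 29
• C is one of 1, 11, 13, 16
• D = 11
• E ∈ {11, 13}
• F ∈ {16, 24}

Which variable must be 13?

D must be 11 (only option left). Eliminate 11 elsewhere: A, B, C, E.
So 13 goes to E.

E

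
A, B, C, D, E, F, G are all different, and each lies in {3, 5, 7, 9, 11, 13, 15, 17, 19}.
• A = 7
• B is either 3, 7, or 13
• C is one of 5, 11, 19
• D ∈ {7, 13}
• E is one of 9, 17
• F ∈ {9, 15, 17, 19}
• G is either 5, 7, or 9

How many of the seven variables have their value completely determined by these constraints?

3

A must be 7 (only option left). Eliminate 7 elsewhere: B, D, G.
D's domain is down to {13}, so D = 13. Strike 13 from B.
B's domain is down to {3}, so B = 3.
Determined: A=7, B=3, D=13. The other variables each still have more than one consistent value. That makes 3.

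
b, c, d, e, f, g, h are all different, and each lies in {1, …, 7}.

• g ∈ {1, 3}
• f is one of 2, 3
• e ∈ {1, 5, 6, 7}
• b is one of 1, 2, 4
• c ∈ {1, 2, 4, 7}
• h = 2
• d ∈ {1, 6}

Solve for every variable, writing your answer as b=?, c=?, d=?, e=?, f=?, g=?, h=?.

h has just one choice, so h = 2. Eliminate 2 elsewhere: b, c, f.
f must be 3 (only option left). Strike 3 from g.
g must be 1 (only option left). Remove 1 from b, c, d, e.
b must be 4 (only option left). So c can't be 4.
c has just one choice, so c = 7. Remove 7 from e.
d has just one choice, so d = 6. Remove 6 from e.
That leaves e = 5.

b=4, c=7, d=6, e=5, f=3, g=1, h=2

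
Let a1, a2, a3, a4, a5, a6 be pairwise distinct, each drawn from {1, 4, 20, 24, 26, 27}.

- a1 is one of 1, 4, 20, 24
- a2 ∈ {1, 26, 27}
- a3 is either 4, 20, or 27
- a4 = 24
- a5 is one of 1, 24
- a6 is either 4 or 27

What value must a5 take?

1

a4's domain is down to {24}, so a4 = 24. Eliminate 24 elsewhere: a1, a5.
So a5 = 1.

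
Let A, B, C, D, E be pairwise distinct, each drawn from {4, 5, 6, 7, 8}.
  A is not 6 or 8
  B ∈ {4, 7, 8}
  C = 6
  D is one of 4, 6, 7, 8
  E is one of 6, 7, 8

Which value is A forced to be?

C must be 6 (only option left). So D, E can't be 6.
Among the 4 still-open variables, 5 fits only A (and all 4 values in {4, 5, 7, 8} must be used), so A = 5.

5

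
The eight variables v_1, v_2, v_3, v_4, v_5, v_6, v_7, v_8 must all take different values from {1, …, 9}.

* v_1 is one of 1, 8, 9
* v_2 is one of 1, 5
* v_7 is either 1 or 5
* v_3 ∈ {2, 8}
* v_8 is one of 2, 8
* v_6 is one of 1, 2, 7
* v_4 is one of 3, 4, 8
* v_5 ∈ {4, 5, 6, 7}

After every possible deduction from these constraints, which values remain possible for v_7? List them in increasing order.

1, 5

v_2 and v_7 share exactly the 2 values {1, 5}; by pigeonhole those values go to them, so strike 1, 5 from v_1, v_5, v_6.
v_3 and v_8 share exactly the 2 values {2, 8}; by pigeonhole those values go to them, so strike 2, 8 from v_1, v_4, v_6.
v_1 must be 9 (only option left).
v_6's domain is down to {7}, so v_6 = 7. Remove 7 from v_5.
No further eliminations apply; v_7 can still be any of 1, 5.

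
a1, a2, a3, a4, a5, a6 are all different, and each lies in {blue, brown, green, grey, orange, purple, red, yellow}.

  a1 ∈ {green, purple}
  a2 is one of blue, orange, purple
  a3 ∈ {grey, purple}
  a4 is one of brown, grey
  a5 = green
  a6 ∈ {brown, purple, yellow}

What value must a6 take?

a5's domain is down to {green}, so a5 = green. Strike green from a1.
That leaves a1 = purple. So a2, a3, a6 can't be purple.
That leaves a3 = grey. So a4 can't be grey.
a4 must be brown (only option left). Eliminate brown elsewhere: a6.
So a6 = yellow.

yellow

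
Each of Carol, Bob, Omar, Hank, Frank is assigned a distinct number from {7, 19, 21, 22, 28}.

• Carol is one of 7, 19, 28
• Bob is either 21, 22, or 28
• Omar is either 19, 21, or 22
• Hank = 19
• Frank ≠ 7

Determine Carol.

7

Hank has just one choice, so Hank = 19. Eliminate 19 elsewhere: Carol, Omar, Frank.
The 4 still-open variables draw from only 4 values {7, 21, 22, 28}, so each is used; only Carol can be 7, hence Carol = 7.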